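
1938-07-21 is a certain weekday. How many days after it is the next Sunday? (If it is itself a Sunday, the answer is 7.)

Jul 21, 1938 is a Thursday.
From Thursday to the next Sunday is 3 days.

3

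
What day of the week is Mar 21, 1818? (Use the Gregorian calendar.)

Doomsday rule: the anchor day for the 1800s is Friday. For year 18: 18÷12 = 1 r 6, and 6÷4 = 1, so 1+6+1 = 8.
Friday + 8 ≡ Saturday — that's 1818's doomsday.
In March the doomsday date is Mar 14.
Mar 21 is 7 days after Mar 14; 7 mod 7 = 0, so Saturday + 0 = Saturday.

Saturday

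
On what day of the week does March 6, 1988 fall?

Sunday

January 1, 1988 is a Friday.
Jan 1, 1988 → Feb 1, 1988: 31 days (January has 31).
Feb 1, 1988 → Mar 1, 1988: 29 days (February has 29).
Mar 1, 1988 → Mar 6, 1988: 5 days.
Total: 65 days.
65 mod 7 = 2, so Friday + 2 = Sunday.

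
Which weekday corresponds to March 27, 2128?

Doomsday rule: the anchor day for the 2100s is Sunday. For year 28: 28÷12 = 2 r 4, and 4÷4 = 1, so 2+4+1 = 7.
Sunday + 7 ≡ Sunday — that's 2128's doomsday.
In March the doomsday date is Mar 14.
Mar 27 is 13 days after Mar 14; 13 mod 7 = 6, so Sunday + 6 = Saturday.

Saturday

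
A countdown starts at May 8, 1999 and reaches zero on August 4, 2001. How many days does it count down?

819

May 8, 1999 → May 8, 2000: 366 days (Feb 29, 2000 is in that span).
May 8, 2000 → May 8, 2001: 365 days.
May 8, 2001 → Jun 8, 2001: 31 days (May has 31).
Jun 8, 2001 → Jul 8, 2001: 30 days (June has 30).
Jul 8, 2001 → Aug 4, 2001: 27 days.
Total: 819 days.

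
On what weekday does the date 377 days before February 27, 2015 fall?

Saturday

First find the weekday of Feb 27, 2015. Doomsday rule: the anchor day for the 2000s is Tuesday. For year 15: 15÷12 = 1 r 3, and 3÷4 = 0, so 1+3+0 = 4.
Tuesday + 4 ≡ Saturday — that's 2015's doomsday.
In February the doomsday date is Feb 28 (2015 is not a leap year).
Feb 27 is 1 day before Feb 28; 1 mod 7 = 1, so Saturday − 1 = Friday.
377 mod 7 = 6, so 377 days before a Friday is Friday − 6 = Saturday.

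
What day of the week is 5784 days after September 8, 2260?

First find the weekday of Sep 8, 2260. Doomsday rule: the anchor day for the 2200s is Friday. For year 60: 60÷12 = 5 r 0, and 0÷4 = 0, so 5+0+0 = 5.
Friday + 5 ≡ Wednesday — that's 2260's doomsday.
In September the doomsday date is Sep 5.
Sep 8 is 3 days after Sep 5; 3 mod 7 = 3, so Wednesday + 3 = Saturday.
5784 mod 7 = 2, so 5784 days after a Saturday is Saturday + 2 = Monday.

Monday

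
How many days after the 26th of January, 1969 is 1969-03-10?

Jan 26, 1969 → Feb 26, 1969: 31 days (January has 31).
Feb 26, 1969 → Mar 10, 1969: 12 days.
Total: 43 days.

43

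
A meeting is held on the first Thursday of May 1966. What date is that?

May 5, 1966

May 1, 1966 is a Sunday.
The first Thursday is therefore May 5 (4 days later).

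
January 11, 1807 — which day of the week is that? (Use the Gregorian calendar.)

Doomsday rule: the anchor day for the 1800s is Friday. For year 07: 7÷12 = 0 r 7, and 7÷4 = 1, so 0+7+1 = 8.
Friday + 8 ≡ Saturday — that's 1807's doomsday.
In January the doomsday date is Jan 3 (1807 is not a leap year).
Jan 11 is 8 days after Jan 3; 8 mod 7 = 1, so Saturday + 1 = Sunday.

Sunday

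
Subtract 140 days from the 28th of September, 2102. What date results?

May 11, 2102

−28 → Aug 31, 2102 (end of Aug, 31 days; 112 left).
−31 → Jul 31, 2102 (end of Jul, 31 days; 81 left).
−31 → Jun 30, 2102 (end of Jun, 30 days; 50 left).
−30 → May 31, 2102 (end of May, 31 days; 20 left).
−20 → May 11, 2102.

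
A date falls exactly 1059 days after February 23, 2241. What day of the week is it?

Feb 23, 2241 is a Tuesday.
1059 mod 7 = 2, so 1059 days after a Tuesday is Tuesday + 2 = Thursday.

Thursday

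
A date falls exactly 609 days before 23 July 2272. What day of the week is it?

Jul 23, 2272 is a Tuesday.
609 mod 7 = 0, so 609 days before a Tuesday is Tuesday − 0 = Tuesday.

Tuesday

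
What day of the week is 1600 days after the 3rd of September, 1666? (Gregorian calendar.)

Sep 3, 1666 is a Friday.
1600 mod 7 = 4, so 1600 days after a Friday is Friday + 4 = Tuesday.

Tuesday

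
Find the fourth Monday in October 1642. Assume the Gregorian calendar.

October 1, 1642 is a Wednesday.
The first Monday is therefore October 6 (5 days later).
The fourth Monday is 6 + 3×7 = October 27.

October 27, 1642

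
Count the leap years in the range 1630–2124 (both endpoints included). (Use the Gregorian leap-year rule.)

120

Multiples of 4 in [1630,2124]: 124.
Of those, multiples of 100: 5 (not leap unless ÷400).
Multiples of 400: 1.
Leap years = 124 − 5 + 1 = 120.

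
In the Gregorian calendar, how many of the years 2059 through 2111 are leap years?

Multiples of 4 in [2059,2111]: 13.
Of those, multiples of 100: 1 (not leap unless ÷400).
Multiples of 400: 0.
Leap years = 13 − 1 + 0 = 12.

12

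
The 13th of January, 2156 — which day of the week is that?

Tuesday

Doomsday rule: the anchor day for the 2100s is Sunday. For year 56: 56÷12 = 4 r 8, and 8÷4 = 2, so 4+8+2 = 14.
Sunday + 14 ≡ Sunday — that's 2156's doomsday.
In January the doomsday date is Jan 4 (2156 is a leap year (divisible by 4)).
Jan 13 is 9 days after Jan 4; 9 mod 7 = 2, so Sunday + 2 = Tuesday.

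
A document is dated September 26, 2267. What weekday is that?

Doomsday rule: the anchor day for the 2200s is Friday. For year 67: 67÷12 = 5 r 7, and 7÷4 = 1, so 5+7+1 = 13.
Friday + 13 ≡ Thursday — that's 2267's doomsday.
In September the doomsday date is Sep 5.
Sep 26 is 21 days after Sep 5; 21 mod 7 = 0, so Thursday + 0 = Thursday.

Thursday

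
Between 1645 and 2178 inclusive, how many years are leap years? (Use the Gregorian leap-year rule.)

129

Multiples of 4 in [1645,2178]: 133.
Of those, multiples of 100: 5 (not leap unless ÷400).
Multiples of 400: 1.
Leap years = 133 − 5 + 1 = 129.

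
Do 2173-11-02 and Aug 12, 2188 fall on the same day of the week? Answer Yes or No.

Yes

From Nov 2, 2173 to Aug 12, 2188 is 5397 days.
5397 mod 7 = 0, so they are the same weekday.
(Nov 2, 2173 is a Tuesday; Aug 12, 2188 is a Tuesday.)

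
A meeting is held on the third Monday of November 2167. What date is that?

November 1, 2167 is a Sunday.
The first Monday is therefore November 2 (1 days later).
The third Monday is 2 + 2×7 = November 16.

November 16, 2167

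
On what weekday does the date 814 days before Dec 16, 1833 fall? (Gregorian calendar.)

Saturday

Dec 16, 1833 is a Monday.
814 mod 7 = 2, so 814 days before a Monday is Monday − 2 = Saturday.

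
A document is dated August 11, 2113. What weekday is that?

Friday

January 1, 2113 is a Sunday.
Jan 1, 2113 → Feb 1, 2113: 31 days (January has 31).
Feb 1, 2113 → Mar 1, 2113: 28 days (February has 28).
Mar 1, 2113 → Apr 1, 2113: 31 days (March has 31).
Apr 1, 2113 → May 1, 2113: 30 days (April has 30).
May 1, 2113 → Jun 1, 2113: 31 days (May has 31).
Jun 1, 2113 → Jul 1, 2113: 30 days (June has 30).
Jul 1, 2113 → Aug 1, 2113: 31 days (July has 31).
Aug 1, 2113 → Aug 11, 2113: 10 days.
Total: 222 days.
222 mod 7 = 5, so Sunday + 5 = Friday.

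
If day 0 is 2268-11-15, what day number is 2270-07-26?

618

Nov 15, 2268 → Nov 15, 2269: 365 days.
Nov 15, 2269 → Dec 15, 2269: 30 days (November has 30).
Dec 15, 2269 → Jan 15, 2270: 31 days (December has 31).
Jan 15, 2270 → Feb 15, 2270: 31 days (January has 31).
Feb 15, 2270 → Mar 15, 2270: 28 days (February has 28).
Mar 15, 2270 → Apr 15, 2270: 31 days (March has 31).
Apr 15, 2270 → May 15, 2270: 30 days (April has 30).
May 15, 2270 → Jun 15, 2270: 31 days (May has 31).
Jun 15, 2270 → Jul 15, 2270: 30 days (June has 30).
Jul 15, 2270 → Jul 26, 2270: 11 days.
Total: 618 days.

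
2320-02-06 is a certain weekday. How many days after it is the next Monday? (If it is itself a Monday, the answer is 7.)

Feb 6, 2320 is a Friday.
From Friday to the next Monday is 3 days.

3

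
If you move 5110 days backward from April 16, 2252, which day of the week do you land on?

First find the weekday of Apr 16, 2252. Doomsday rule: the anchor day for the 2200s is Friday. For year 52: 52÷12 = 4 r 4, and 4÷4 = 1, so 4+4+1 = 9.
Friday + 9 ≡ Sunday — that's 2252's doomsday.
In April the doomsday date is Apr 4.
Apr 16 is 12 days after Apr 4; 12 mod 7 = 5, so Sunday + 5 = Friday.
5110 mod 7 = 0, so 5110 days before a Friday is Friday − 0 = Friday.

Friday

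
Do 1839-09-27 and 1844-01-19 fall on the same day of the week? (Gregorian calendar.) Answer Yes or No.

Yes

From Sep 27, 1839 to Jan 19, 1844 is 1575 days.
1575 mod 7 = 0, so they are the same weekday.
(Sep 27, 1839 is a Friday; Jan 19, 1844 is a Friday.)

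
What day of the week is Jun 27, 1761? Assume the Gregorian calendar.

Saturday

Doomsday rule: the anchor day for the 1700s is Sunday. For year 61: 61÷12 = 5 r 1, and 1÷4 = 0, so 5+1+0 = 6.
Sunday + 6 ≡ Saturday — that's 1761's doomsday.
In June the doomsday date is Jun 6.
Jun 27 is 21 days after Jun 6; 21 mod 7 = 0, so Saturday + 0 = Saturday.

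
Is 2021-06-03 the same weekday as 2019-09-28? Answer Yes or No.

No

From Sep 28, 2019 to Jun 3, 2021 is 614 days.
614 mod 7 = 5, so they are different weekdays.
(Sep 28, 2019 is a Saturday; Jun 3, 2021 is a Thursday.)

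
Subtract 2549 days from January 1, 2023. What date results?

January 9, 2016

−365 (one year) → Jan 1, 2022 (2184 left).
−365 (one year) → Jan 1, 2021 (1819 left).
−366 (one year; includes Feb 29, 2020) → Jan 1, 2020 (1453 left).
−365 (one year) → Jan 1, 2019 (1088 left).
−365 (one year) → Jan 1, 2018 (723 left).
−365 (one year) → Jan 1, 2017 (358 left).
−1 → Dec 31, 2016 (end of Dec, 31 days; 357 left).
−31 → Nov 30, 2016 (end of Nov, 30 days; 326 left).
−30 → Oct 31, 2016 (end of Oct, 31 days; 296 left).
−31 → Sep 30, 2016 (end of Sep, 30 days; 265 left).
−30 → Aug 31, 2016 (end of Aug, 31 days; 235 left).
−31 → Jul 31, 2016 (end of Jul, 31 days; 204 left).
−31 → Jun 30, 2016 (end of Jun, 30 days; 173 left).
−30 → May 31, 2016 (end of May, 31 days; 143 left).
−31 → Apr 30, 2016 (end of Apr, 30 days; 112 left).
−30 → Mar 31, 2016 (end of Mar, 31 days; 82 left).
−31 → Feb 29, 2016 (end of Feb, 29 days; 51 left).
−29 → Jan 31, 2016 (end of Jan, 31 days; 22 left).
−22 → Jan 9, 2016.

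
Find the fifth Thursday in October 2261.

October 1, 2261 is a Tuesday.
The first Thursday is therefore October 3 (2 days later).
The fifth Thursday is 3 + 4×7 = October 31.

October 31, 2261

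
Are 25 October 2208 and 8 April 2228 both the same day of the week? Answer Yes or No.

Yes

From Oct 25, 2208 to Apr 8, 2228 is 7105 days.
7105 mod 7 = 0, so they are the same weekday.
(Oct 25, 2208 is a Tuesday; Apr 8, 2228 is a Tuesday.)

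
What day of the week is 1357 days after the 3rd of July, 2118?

First find the weekday of Jul 3, 2118. Doomsday rule: the anchor day for the 2100s is Sunday. For year 18: 18÷12 = 1 r 6, and 6÷4 = 1, so 1+6+1 = 8.
Sunday + 8 ≡ Monday — that's 2118's doomsday.
In July the doomsday date is Jul 11.
Jul 3 is 8 days before Jul 11; 8 mod 7 = 1, so Monday − 1 = Sunday.
1357 mod 7 = 6, so 1357 days after a Sunday is Sunday + 6 = Saturday.

Saturday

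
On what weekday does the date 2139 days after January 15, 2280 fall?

First find the weekday of Jan 15, 2280. Doomsday rule: the anchor day for the 2200s is Friday. For year 80: 80÷12 = 6 r 8, and 8÷4 = 2, so 6+8+2 = 16.
Friday + 16 ≡ Sunday — that's 2280's doomsday.
In January the doomsday date is Jan 4 (2280 is a leap year (divisible by 4)).
Jan 15 is 11 days after Jan 4; 11 mod 7 = 4, so Sunday + 4 = Thursday.
2139 mod 7 = 4, so 2139 days after a Thursday is Thursday + 4 = Monday.

Monday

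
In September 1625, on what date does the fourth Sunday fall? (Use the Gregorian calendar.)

September 28, 1625

September 1, 1625 is a Monday.
The first Sunday is therefore September 7 (6 days later).
The fourth Sunday is 7 + 3×7 = September 28.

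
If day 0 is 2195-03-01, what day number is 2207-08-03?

4537

Mar 1, 2195 → Mar 1, 2196: 366 days (Feb 29, 2196 is in that span).
Mar 1, 2196 → Mar 1, 2197: 365 days.
Mar 1, 2197 → Mar 1, 2198: 365 days.
Mar 1, 2198 → Mar 1, 2199: 365 days.
Mar 1, 2199 → Mar 1, 2200: 365 days.
Mar 1, 2200 → Mar 1, 2201: 365 days.
Mar 1, 2201 → Mar 1, 2202: 365 days.
Mar 1, 2202 → Mar 1, 2203: 365 days.
Mar 1, 2203 → Mar 1, 2204: 366 days (Feb 29, 2204 is in that span).
Mar 1, 2204 → Mar 1, 2205: 365 days.
Mar 1, 2205 → Mar 1, 2206: 365 days.
Mar 1, 2206 → Mar 1, 2207: 365 days.
Mar 1, 2207 → Apr 1, 2207: 31 days (March has 31).
Apr 1, 2207 → May 1, 2207: 30 days (April has 30).
May 1, 2207 → Jun 1, 2207: 31 days (May has 31).
Jun 1, 2207 → Jul 1, 2207: 30 days (June has 30).
Jul 1, 2207 → Aug 1, 2207: 31 days (July has 31).
Aug 1, 2207 → Aug 3, 2207: 2 days.
Total: 4537 days.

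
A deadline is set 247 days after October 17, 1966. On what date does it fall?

Oct has 31 days: +15 → Nov 1, 1966 (232 left).
Nov has 30 days: +30 → Dec 1, 1966 (202 left).
Dec has 31 days: +31 → Jan 1, 1967 (171 left).
Jan has 31 days: +31 → Feb 1, 1967 (140 left).
Feb has 28 days: +28 → Mar 1, 1967 (112 left).
Mar has 31 days: +31 → Apr 1, 1967 (81 left).
Apr has 30 days: +30 → May 1, 1967 (51 left).
May has 31 days: +31 → Jun 1, 1967 (20 left).
+20 → Jun 21, 1967.

June 21, 1967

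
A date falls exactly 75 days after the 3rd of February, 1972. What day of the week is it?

Tuesday

First find the weekday of Feb 3, 1972. Doomsday rule: the anchor day for the 1900s is Wednesday. For year 72: 72÷12 = 6 r 0, and 0÷4 = 0, so 6+0+0 = 6.
Wednesday + 6 ≡ Tuesday — that's 1972's doomsday.
In February the doomsday date is Feb 29 (1972 is a leap year (divisible by 4)).
Feb 3 is 26 days before Feb 29; 26 mod 7 = 5, so Tuesday − 5 = Thursday.
75 mod 7 = 5, so 75 days after a Thursday is Thursday + 5 = Tuesday.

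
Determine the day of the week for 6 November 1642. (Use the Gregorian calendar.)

Doomsday rule: the anchor day for the 1600s is Tuesday. For year 42: 42÷12 = 3 r 6, and 6÷4 = 1, so 3+6+1 = 10.
Tuesday + 10 ≡ Friday — that's 1642's doomsday.
In November the doomsday date is Nov 7.
Nov 6 is 1 day before Nov 7; 1 mod 7 = 1, so Friday − 1 = Thursday.

Thursday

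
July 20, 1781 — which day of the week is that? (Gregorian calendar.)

Friday

Doomsday rule: the anchor day for the 1700s is Sunday. For year 81: 81÷12 = 6 r 9, and 9÷4 = 2, so 6+9+2 = 17.
Sunday + 17 ≡ Wednesday — that's 1781's doomsday.
In July the doomsday date is Jul 11.
Jul 20 is 9 days after Jul 11; 9 mod 7 = 2, so Wednesday + 2 = Friday.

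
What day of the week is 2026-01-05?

Doomsday rule: the anchor day for the 2000s is Tuesday. For year 26: 26÷12 = 2 r 2, and 2÷4 = 0, so 2+2+0 = 4.
Tuesday + 4 ≡ Saturday — that's 2026's doomsday.
In January the doomsday date is Jan 3 (2026 is not a leap year).
Jan 5 is 2 days after Jan 3; 2 mod 7 = 2, so Saturday + 2 = Monday.

Monday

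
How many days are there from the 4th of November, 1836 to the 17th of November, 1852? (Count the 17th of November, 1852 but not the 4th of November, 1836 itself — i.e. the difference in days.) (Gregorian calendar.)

5857

Nov 4, 1836 → Nov 4, 1837: 365 days.
Nov 4, 1837 → Nov 4, 1838: 365 days.
Nov 4, 1838 → Nov 4, 1839: 365 days.
Nov 4, 1839 → Nov 4, 1840: 366 days (Feb 29, 1840 is in that span).
Nov 4, 1840 → Nov 4, 1841: 365 days.
Nov 4, 1841 → Nov 4, 1842: 365 days.
Nov 4, 1842 → Nov 4, 1843: 365 days.
Nov 4, 1843 → Nov 4, 1844: 366 days (Feb 29, 1844 is in that span).
Nov 4, 1844 → Nov 4, 1845: 365 days.
Nov 4, 1845 → Nov 4, 1846: 365 days.
Nov 4, 1846 → Nov 4, 1847: 365 days.
Nov 4, 1847 → Nov 4, 1848: 366 days (Feb 29, 1848 is in that span).
Nov 4, 1848 → Nov 4, 1849: 365 days.
Nov 4, 1849 → Nov 4, 1850: 365 days.
Nov 4, 1850 → Nov 4, 1851: 365 days.
Nov 4, 1851 → Dec 4, 1851: 30 days (November has 30).
Dec 4, 1851 → Jan 4, 1852: 31 days (December has 31).
Jan 4, 1852 → Feb 4, 1852: 31 days (January has 31).
Feb 4, 1852 → Mar 4, 1852: 29 days (February has 29).
Mar 4, 1852 → Apr 4, 1852: 31 days (March has 31).
Apr 4, 1852 → May 4, 1852: 30 days (April has 30).
May 4, 1852 → Jun 4, 1852: 31 days (May has 31).
Jun 4, 1852 → Jul 4, 1852: 30 days (June has 30).
Jul 4, 1852 → Aug 4, 1852: 31 days (July has 31).
Aug 4, 1852 → Sep 4, 1852: 31 days (August has 31).
Sep 4, 1852 → Oct 4, 1852: 30 days (September has 30).
Oct 4, 1852 → Nov 4, 1852: 31 days (October has 31).
Nov 4, 1852 → Nov 17, 1852: 13 days.
Total: 5857 days.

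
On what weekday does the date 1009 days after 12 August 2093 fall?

Thursday

First find the weekday of Aug 12, 2093. Doomsday rule: the anchor day for the 2000s is Tuesday. For year 93: 93÷12 = 7 r 9, and 9÷4 = 2, so 7+9+2 = 18.
Tuesday + 18 ≡ Saturday — that's 2093's doomsday.
In August the doomsday date is Aug 8.
Aug 12 is 4 days after Aug 8; 4 mod 7 = 4, so Saturday + 4 = Wednesday.
1009 mod 7 = 1, so 1009 days after a Wednesday is Wednesday + 1 = Thursday.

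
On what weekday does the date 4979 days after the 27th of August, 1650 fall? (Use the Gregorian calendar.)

Aug 27, 1650 is a Saturday.
4979 mod 7 = 2, so 4979 days after a Saturday is Saturday + 2 = Monday.

Monday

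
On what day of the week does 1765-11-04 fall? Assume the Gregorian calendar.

Monday

Doomsday rule: the anchor day for the 1700s is Sunday. For year 65: 65÷12 = 5 r 5, and 5÷4 = 1, so 5+5+1 = 11.
Sunday + 11 ≡ Thursday — that's 1765's doomsday.
In November the doomsday date is Nov 7.
Nov 4 is 3 days before Nov 7; 3 mod 7 = 3, so Thursday − 3 = Monday.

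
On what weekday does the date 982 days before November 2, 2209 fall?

Tuesday

Nov 2, 2209 is a Thursday.
982 mod 7 = 2, so 982 days before a Thursday is Thursday − 2 = Tuesday.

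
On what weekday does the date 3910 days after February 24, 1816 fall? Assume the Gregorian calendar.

Wednesday

Feb 24, 1816 is a Saturday.
3910 mod 7 = 4, so 3910 days after a Saturday is Saturday + 4 = Wednesday.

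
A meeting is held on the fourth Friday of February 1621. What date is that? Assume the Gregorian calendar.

February 1, 1621 is a Monday.
The first Friday is therefore February 5 (4 days later).
The fourth Friday is 5 + 3×7 = February 26.

February 26, 1621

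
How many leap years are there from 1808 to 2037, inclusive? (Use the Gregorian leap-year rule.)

57

Multiples of 4 in [1808,2037]: 58.
Of those, multiples of 100: 2 (not leap unless ÷400).
Multiples of 400: 1.
Leap years = 58 − 2 + 1 = 57.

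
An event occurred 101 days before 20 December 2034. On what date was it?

September 10, 2034

−20 → Nov 30, 2034 (end of Nov, 30 days; 81 left).
−30 → Oct 31, 2034 (end of Oct, 31 days; 51 left).
−31 → Sep 30, 2034 (end of Sep, 30 days; 20 left).
−20 → Sep 10, 2034.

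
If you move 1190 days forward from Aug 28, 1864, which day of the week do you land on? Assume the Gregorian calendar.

Aug 28, 1864 is a Sunday.
1190 mod 7 = 0, so 1190 days after a Sunday is Sunday + 0 = Sunday.

Sunday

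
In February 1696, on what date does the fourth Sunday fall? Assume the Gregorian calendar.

February 1, 1696 is a Wednesday.
The first Sunday is therefore February 5 (4 days later).
The fourth Sunday is 5 + 3×7 = February 26.

February 26, 1696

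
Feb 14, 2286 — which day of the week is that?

Doomsday rule: the anchor day for the 2200s is Friday. For year 86: 86÷12 = 7 r 2, and 2÷4 = 0, so 7+2+0 = 9.
Friday + 9 ≡ Sunday — that's 2286's doomsday.
In February the doomsday date is Feb 28 (2286 is not a leap year).
Feb 14 is 14 days before Feb 28; 14 mod 7 = 0, so Sunday − 0 = Sunday.

Sunday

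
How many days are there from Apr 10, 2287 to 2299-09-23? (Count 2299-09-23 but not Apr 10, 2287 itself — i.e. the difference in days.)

Apr 10, 2287 → Apr 10, 2288: 366 days (Feb 29, 2288 is in that span).
Apr 10, 2288 → Apr 10, 2289: 365 days.
Apr 10, 2289 → Apr 10, 2290: 365 days.
Apr 10, 2290 → Apr 10, 2291: 365 days.
Apr 10, 2291 → Apr 10, 2292: 366 days (Feb 29, 2292 is in that span).
Apr 10, 2292 → Apr 10, 2293: 365 days.
Apr 10, 2293 → Apr 10, 2294: 365 days.
Apr 10, 2294 → Apr 10, 2295: 365 days.
Apr 10, 2295 → Apr 10, 2296: 366 days (Feb 29, 2296 is in that span).
Apr 10, 2296 → Apr 10, 2297: 365 days.
Apr 10, 2297 → Apr 10, 2298: 365 days.
Apr 10, 2298 → Apr 10, 2299: 365 days.
Apr 10, 2299 → May 10, 2299: 30 days (April has 30).
May 10, 2299 → Jun 10, 2299: 31 days (May has 31).
Jun 10, 2299 → Jul 10, 2299: 30 days (June has 30).
Jul 10, 2299 → Aug 10, 2299: 31 days (July has 31).
Aug 10, 2299 → Sep 10, 2299: 31 days (August has 31).
Sep 10, 2299 → Sep 23, 2299: 13 days.
Total: 4549 days.

4549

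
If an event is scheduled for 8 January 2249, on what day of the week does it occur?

Monday

January 1, 2249 is a Monday.
Jan 1, 2249 → Jan 8, 2249: 7 days.
Total: 7 days.
7 mod 7 = 0, so Monday + 0 = Monday.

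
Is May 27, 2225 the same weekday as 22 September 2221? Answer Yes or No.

From Sep 22, 2221 to May 27, 2225 is 1343 days.
1343 mod 7 = 6, so they are different weekdays.
(Sep 22, 2221 is a Saturday; May 27, 2225 is a Friday.)

No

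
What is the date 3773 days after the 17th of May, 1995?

+366 (one year; includes Feb 29, 1996) → May 17, 1996 (3407 left).
+365 (one year) → May 17, 1997 (3042 left).
+365 (one year) → May 17, 1998 (2677 left).
+365 (one year) → May 17, 1999 (2312 left).
+366 (one year; includes Feb 29, 2000) → May 17, 2000 (1946 left).
+365 (one year) → May 17, 2001 (1581 left).
+365 (one year) → May 17, 2002 (1216 left).
+365 (one year) → May 17, 2003 (851 left).
+366 (one year; includes Feb 29, 2004) → May 17, 2004 (485 left).
+365 (one year) → May 17, 2005 (120 left).
May has 31 days: +15 → Jun 1, 2005 (105 left).
Jun has 30 days: +30 → Jul 1, 2005 (75 left).
Jul has 31 days: +31 → Aug 1, 2005 (44 left).
Aug has 31 days: +31 → Sep 1, 2005 (13 left).
+13 → Sep 14, 2005.

September 14, 2005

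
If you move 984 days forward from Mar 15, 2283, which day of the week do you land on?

Mar 15, 2283 is a Thursday.
984 mod 7 = 4, so 984 days after a Thursday is Thursday + 4 = Monday.

Monday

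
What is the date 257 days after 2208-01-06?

Jan has 31 days: +26 → Feb 1, 2208 (231 left).
Feb has 29 days: +29 → Mar 1, 2208 (202 left).
Mar has 31 days: +31 → Apr 1, 2208 (171 left).
Apr has 30 days: +30 → May 1, 2208 (141 left).
May has 31 days: +31 → Jun 1, 2208 (110 left).
Jun has 30 days: +30 → Jul 1, 2208 (80 left).
Jul has 31 days: +31 → Aug 1, 2208 (49 left).
Aug has 31 days: +31 → Sep 1, 2208 (18 left).
+18 → Sep 19, 2208.

September 19, 2208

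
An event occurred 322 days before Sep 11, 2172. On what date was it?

−11 → Aug 31, 2172 (end of Aug, 31 days; 311 left).
−31 → Jul 31, 2172 (end of Jul, 31 days; 280 left).
−31 → Jun 30, 2172 (end of Jun, 30 days; 249 left).
−30 → May 31, 2172 (end of May, 31 days; 219 left).
−31 → Apr 30, 2172 (end of Apr, 30 days; 188 left).
−30 → Mar 31, 2172 (end of Mar, 31 days; 158 left).
−31 → Feb 29, 2172 (end of Feb, 29 days; 127 left).
−29 → Jan 31, 2172 (end of Jan, 31 days; 98 left).
−31 → Dec 31, 2171 (end of Dec, 31 days; 67 left).
−31 → Nov 30, 2171 (end of Nov, 30 days; 36 left).
−30 → Oct 31, 2171 (end of Oct, 31 days; 6 left).
−6 → Oct 25, 2171.

October 25, 2171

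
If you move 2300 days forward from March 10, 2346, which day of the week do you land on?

Thursday

First find the weekday of Mar 10, 2346. Doomsday rule: the anchor day for the 2300s is Wednesday. For year 46: 46÷12 = 3 r 10, and 10÷4 = 2, so 3+10+2 = 15.
Wednesday + 15 ≡ Thursday — that's 2346's doomsday.
In March the doomsday date is Mar 14.
Mar 10 is 4 days before Mar 14; 4 mod 7 = 4, so Thursday − 4 = Sunday.
2300 mod 7 = 4, so 2300 days after a Sunday is Sunday + 4 = Thursday.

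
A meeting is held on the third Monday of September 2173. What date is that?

September 20, 2173

September 1, 2173 is a Wednesday.
The first Monday is therefore September 6 (5 days later).
The third Monday is 6 + 2×7 = September 20.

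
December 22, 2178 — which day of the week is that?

Doomsday rule: the anchor day for the 2100s is Sunday. For year 78: 78÷12 = 6 r 6, and 6÷4 = 1, so 6+6+1 = 13.
Sunday + 13 ≡ Saturday — that's 2178's doomsday.
In December the doomsday date is Dec 12.
Dec 22 is 10 days after Dec 12; 10 mod 7 = 3, so Saturday + 3 = Tuesday.

Tuesday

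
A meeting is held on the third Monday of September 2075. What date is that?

September 1, 2075 is a Sunday.
The first Monday is therefore September 2 (1 days later).
The third Monday is 2 + 2×7 = September 16.

September 16, 2075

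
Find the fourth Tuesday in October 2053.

October 1, 2053 is a Wednesday.
The first Tuesday is therefore October 7 (6 days later).
The fourth Tuesday is 7 + 3×7 = October 28.

October 28, 2053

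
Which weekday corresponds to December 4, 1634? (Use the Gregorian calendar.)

Monday

Doomsday rule: the anchor day for the 1600s is Tuesday. For year 34: 34÷12 = 2 r 10, and 10÷4 = 2, so 2+10+2 = 14.
Tuesday + 14 ≡ Tuesday — that's 1634's doomsday.
In December the doomsday date is Dec 12.
Dec 4 is 8 days before Dec 12; 8 mod 7 = 1, so Tuesday − 1 = Monday.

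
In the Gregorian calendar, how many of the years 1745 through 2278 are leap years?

129

Multiples of 4 in [1745,2278]: 133.
Of those, multiples of 100: 5 (not leap unless ÷400).
Multiples of 400: 1.
Leap years = 133 − 5 + 1 = 129.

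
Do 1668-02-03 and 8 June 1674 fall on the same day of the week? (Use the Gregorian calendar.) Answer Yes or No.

From Feb 3, 1668 to Jun 8, 1674 is 2317 days.
2317 mod 7 = 0, so they are the same weekday.
(Feb 3, 1668 is a Friday; Jun 8, 1674 is a Friday.)

Yes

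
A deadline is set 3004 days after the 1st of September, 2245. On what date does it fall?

November 22, 2253

+365 (one year) → Sep 1, 2246 (2639 left).
+365 (one year) → Sep 1, 2247 (2274 left).
+366 (one year; includes Feb 29, 2248) → Sep 1, 2248 (1908 left).
+365 (one year) → Sep 1, 2249 (1543 left).
+365 (one year) → Sep 1, 2250 (1178 left).
+365 (one year) → Sep 1, 2251 (813 left).
+366 (one year; includes Feb 29, 2252) → Sep 1, 2252 (447 left).
+365 (one year) → Sep 1, 2253 (82 left).
Sep has 30 days: +30 → Oct 1, 2253 (52 left).
Oct has 31 days: +31 → Nov 1, 2253 (21 left).
+21 → Nov 22, 2253.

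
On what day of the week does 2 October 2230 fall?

Saturday

Doomsday rule: the anchor day for the 2200s is Friday. For year 30: 30÷12 = 2 r 6, and 6÷4 = 1, so 2+6+1 = 9.
Friday + 9 ≡ Sunday — that's 2230's doomsday.
In October the doomsday date is Oct 10.
Oct 2 is 8 days before Oct 10; 8 mod 7 = 1, so Sunday − 1 = Saturday.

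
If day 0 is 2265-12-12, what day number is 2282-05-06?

5989

Dec 12, 2265 → Dec 12, 2266: 365 days.
Dec 12, 2266 → Dec 12, 2267: 365 days.
Dec 12, 2267 → Dec 12, 2268: 366 days (Feb 29, 2268 is in that span).
Dec 12, 2268 → Dec 12, 2269: 365 days.
Dec 12, 2269 → Dec 12, 2270: 365 days.
Dec 12, 2270 → Dec 12, 2271: 365 days.
Dec 12, 2271 → Dec 12, 2272: 366 days (Feb 29, 2272 is in that span).
Dec 12, 2272 → Dec 12, 2273: 365 days.
Dec 12, 2273 → Dec 12, 2274: 365 days.
Dec 12, 2274 → Dec 12, 2275: 365 days.
Dec 12, 2275 → Dec 12, 2276: 366 days (Feb 29, 2276 is in that span).
Dec 12, 2276 → Dec 12, 2277: 365 days.
Dec 12, 2277 → Dec 12, 2278: 365 days.
Dec 12, 2278 → Dec 12, 2279: 365 days.
Dec 12, 2279 → Dec 12, 2280: 366 days (Feb 29, 2280 is in that span).
Dec 12, 2280 → Dec 12, 2281: 365 days.
Dec 12, 2281 → Jan 12, 2282: 31 days (December has 31).
Jan 12, 2282 → Feb 12, 2282: 31 days (January has 31).
Feb 12, 2282 → Mar 12, 2282: 28 days (February has 28).
Mar 12, 2282 → Apr 12, 2282: 31 days (March has 31).
Apr 12, 2282 → May 6, 2282: 24 days.
Total: 5989 days.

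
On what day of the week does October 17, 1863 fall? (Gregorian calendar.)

Doomsday rule: the anchor day for the 1800s is Friday. For year 63: 63÷12 = 5 r 3, and 3÷4 = 0, so 5+3+0 = 8.
Friday + 8 ≡ Saturday — that's 1863's doomsday.
In October the doomsday date is Oct 10.
Oct 17 is 7 days after Oct 10; 7 mod 7 = 0, so Saturday + 0 = Saturday.

Saturday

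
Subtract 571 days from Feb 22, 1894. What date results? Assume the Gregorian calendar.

July 31, 1892

−365 (one year) → Feb 22, 1893 (206 left).
−22 → Jan 31, 1893 (end of Jan, 31 days; 184 left).
−31 → Dec 31, 1892 (end of Dec, 31 days; 153 left).
−31 → Nov 30, 1892 (end of Nov, 30 days; 122 left).
−30 → Oct 31, 1892 (end of Oct, 31 days; 92 left).
−31 → Sep 30, 1892 (end of Sep, 30 days; 61 left).
−30 → Aug 31, 1892 (end of Aug, 31 days; 31 left).
−31 → Jul 31, 1892 (end of Jul, 31 days; 0 left).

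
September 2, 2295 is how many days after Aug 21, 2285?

3664

Aug 21, 2285 → Aug 21, 2286: 365 days.
Aug 21, 2286 → Aug 21, 2287: 365 days.
Aug 21, 2287 → Aug 21, 2288: 366 days (Feb 29, 2288 is in that span).
Aug 21, 2288 → Aug 21, 2289: 365 days.
Aug 21, 2289 → Aug 21, 2290: 365 days.
Aug 21, 2290 → Aug 21, 2291: 365 days.
Aug 21, 2291 → Aug 21, 2292: 366 days (Feb 29, 2292 is in that span).
Aug 21, 2292 → Aug 21, 2293: 365 days.
Aug 21, 2293 → Aug 21, 2294: 365 days.
Aug 21, 2294 → Sep 21, 2294: 31 days (August has 31).
Sep 21, 2294 → Oct 21, 2294: 30 days (September has 30).
Oct 21, 2294 → Nov 21, 2294: 31 days (October has 31).
Nov 21, 2294 → Dec 21, 2294: 30 days (November has 30).
Dec 21, 2294 → Jan 21, 2295: 31 days (December has 31).
Jan 21, 2295 → Feb 21, 2295: 31 days (January has 31).
Feb 21, 2295 → Mar 21, 2295: 28 days (February has 28).
Mar 21, 2295 → Apr 21, 2295: 31 days (March has 31).
Apr 21, 2295 → May 21, 2295: 30 days (April has 30).
May 21, 2295 → Jun 21, 2295: 31 days (May has 31).
Jun 21, 2295 → Jul 21, 2295: 30 days (June has 30).
Jul 21, 2295 → Aug 21, 2295: 31 days (July has 31).
Aug 21, 2295 → Sep 2, 2295: 12 days.
Total: 3664 days.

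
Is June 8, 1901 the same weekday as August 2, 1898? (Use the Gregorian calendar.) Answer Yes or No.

From Aug 2, 1898 to Jun 8, 1901 is 1040 days.
1040 mod 7 = 4, so they are different weekdays.
(Aug 2, 1898 is a Tuesday; Jun 8, 1901 is a Saturday.)

No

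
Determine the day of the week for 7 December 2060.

Doomsday rule: the anchor day for the 2000s is Tuesday. For year 60: 60÷12 = 5 r 0, and 0÷4 = 0, so 5+0+0 = 5.
Tuesday + 5 ≡ Sunday — that's 2060's doomsday.
In December the doomsday date is Dec 12.
Dec 7 is 5 days before Dec 12; 5 mod 7 = 5, so Sunday − 5 = Tuesday.

Tuesday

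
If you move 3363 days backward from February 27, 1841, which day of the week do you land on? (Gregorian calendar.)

Wednesday

Feb 27, 1841 is a Saturday.
3363 mod 7 = 3, so 3363 days before a Saturday is Saturday − 3 = Wednesday.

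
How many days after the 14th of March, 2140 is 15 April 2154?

Mar 14, 2140 → Mar 14, 2141: 365 days.
Mar 14, 2141 → Mar 14, 2142: 365 days.
Mar 14, 2142 → Mar 14, 2143: 365 days.
Mar 14, 2143 → Mar 14, 2144: 366 days (Feb 29, 2144 is in that span).
Mar 14, 2144 → Mar 14, 2145: 365 days.
Mar 14, 2145 → Mar 14, 2146: 365 days.
Mar 14, 2146 → Mar 14, 2147: 365 days.
Mar 14, 2147 → Mar 14, 2148: 366 days (Feb 29, 2148 is in that span).
Mar 14, 2148 → Mar 14, 2149: 365 days.
Mar 14, 2149 → Mar 14, 2150: 365 days.
Mar 14, 2150 → Mar 14, 2151: 365 days.
Mar 14, 2151 → Mar 14, 2152: 366 days (Feb 29, 2152 is in that span).
Mar 14, 2152 → Mar 14, 2153: 365 days.
Mar 14, 2153 → Apr 14, 2153: 31 days (March has 31).
Apr 14, 2153 → May 14, 2153: 30 days (April has 30).
May 14, 2153 → Jun 14, 2153: 31 days (May has 31).
Jun 14, 2153 → Jul 14, 2153: 30 days (June has 30).
Jul 14, 2153 → Aug 14, 2153: 31 days (July has 31).
Aug 14, 2153 → Sep 14, 2153: 31 days (August has 31).
Sep 14, 2153 → Oct 14, 2153: 30 days (September has 30).
Oct 14, 2153 → Nov 14, 2153: 31 days (October has 31).
Nov 14, 2153 → Dec 14, 2153: 30 days (November has 30).
Dec 14, 2153 → Jan 14, 2154: 31 days (December has 31).
Jan 14, 2154 → Feb 14, 2154: 31 days (January has 31).
Feb 14, 2154 → Mar 14, 2154: 28 days (February has 28).
Mar 14, 2154 → Apr 14, 2154: 31 days (March has 31).
Apr 14, 2154 → Apr 15, 2154: 1 days.
Total: 5145 days.

5145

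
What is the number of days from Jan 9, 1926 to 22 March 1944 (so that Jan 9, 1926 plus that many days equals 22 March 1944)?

Jan 9, 1926 → Jan 9, 1927: 365 days.
Jan 9, 1927 → Jan 9, 1928: 365 days.
Jan 9, 1928 → Jan 9, 1929: 366 days (Feb 29, 1928 is in that span).
Jan 9, 1929 → Jan 9, 1930: 365 days.
Jan 9, 1930 → Jan 9, 1931: 365 days.
Jan 9, 1931 → Jan 9, 1932: 365 days.
Jan 9, 1932 → Jan 9, 1933: 366 days (Feb 29, 1932 is in that span).
Jan 9, 1933 → Jan 9, 1934: 365 days.
Jan 9, 1934 → Jan 9, 1935: 365 days.
Jan 9, 1935 → Jan 9, 1936: 365 days.
Jan 9, 1936 → Jan 9, 1937: 366 days (Feb 29, 1936 is in that span).
Jan 9, 1937 → Jan 9, 1938: 365 days.
Jan 9, 1938 → Jan 9, 1939: 365 days.
Jan 9, 1939 → Jan 9, 1940: 365 days.
Jan 9, 1940 → Jan 9, 1941: 366 days (Feb 29, 1940 is in that span).
Jan 9, 1941 → Jan 9, 1942: 365 days.
Jan 9, 1942 → Jan 9, 1943: 365 days.
Jan 9, 1943 → Jan 9, 1944: 365 days.
Jan 9, 1944 → Feb 9, 1944: 31 days (January has 31).
Feb 9, 1944 → Mar 9, 1944: 29 days (February has 29).
Mar 9, 1944 → Mar 22, 1944: 13 days.
Total: 6647 days.

6647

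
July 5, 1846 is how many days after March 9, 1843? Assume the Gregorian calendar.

Mar 9, 1843 → Mar 9, 1844: 366 days (Feb 29, 1844 is in that span).
Mar 9, 1844 → Mar 9, 1845: 365 days.
Mar 9, 1845 → Mar 9, 1846: 365 days.
Mar 9, 1846 → Apr 9, 1846: 31 days (March has 31).
Apr 9, 1846 → May 9, 1846: 30 days (April has 30).
May 9, 1846 → Jun 9, 1846: 31 days (May has 31).
Jun 9, 1846 → Jul 5, 1846: 26 days.
Total: 1214 days.

1214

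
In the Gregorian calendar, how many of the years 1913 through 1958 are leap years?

Multiples of 4 in [1913,1958]: 11.
Of those, multiples of 100: 0 (not leap unless ÷400).
Multiples of 400: 0.
Leap years = 11 − 0 + 0 = 11.

11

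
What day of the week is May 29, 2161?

Friday

Doomsday rule: the anchor day for the 2100s is Sunday. For year 61: 61÷12 = 5 r 1, and 1÷4 = 0, so 5+1+0 = 6.
Sunday + 6 ≡ Saturday — that's 2161's doomsday.
In May the doomsday date is May 9.
May 29 is 20 days after May 9; 20 mod 7 = 6, so Saturday + 6 = Friday.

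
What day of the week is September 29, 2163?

January 1, 2163 is a Saturday.
Jan 1, 2163 → Feb 1, 2163: 31 days (January has 31).
Feb 1, 2163 → Mar 1, 2163: 28 days (February has 28).
Mar 1, 2163 → Apr 1, 2163: 31 days (March has 31).
Apr 1, 2163 → May 1, 2163: 30 days (April has 30).
May 1, 2163 → Jun 1, 2163: 31 days (May has 31).
Jun 1, 2163 → Jul 1, 2163: 30 days (June has 30).
Jul 1, 2163 → Aug 1, 2163: 31 days (July has 31).
Aug 1, 2163 → Sep 1, 2163: 31 days (August has 31).
Sep 1, 2163 → Sep 29, 2163: 28 days.
Total: 271 days.
271 mod 7 = 5, so Saturday + 5 = Thursday.

Thursday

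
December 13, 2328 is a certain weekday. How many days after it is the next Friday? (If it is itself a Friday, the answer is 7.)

1

Dec 13, 2328 is a Thursday.
From Thursday to the next Friday is 1 day.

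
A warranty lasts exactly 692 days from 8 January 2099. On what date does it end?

December 1, 2100

+365 (one year) → Jan 8, 2100 (327 left).
Jan has 31 days: +24 → Feb 1, 2100 (303 left).
Feb has 28 days: +28 → Mar 1, 2100 (275 left).
Mar has 31 days: +31 → Apr 1, 2100 (244 left).
Apr has 30 days: +30 → May 1, 2100 (214 left).
May has 31 days: +31 → Jun 1, 2100 (183 left).
Jun has 30 days: +30 → Jul 1, 2100 (153 left).
Jul has 31 days: +31 → Aug 1, 2100 (122 left).
Aug has 31 days: +31 → Sep 1, 2100 (91 left).
Sep has 30 days: +30 → Oct 1, 2100 (61 left).
Oct has 31 days: +31 → Nov 1, 2100 (30 left).
Nov has 30 days: +30 → Dec 1, 2100 (0 left).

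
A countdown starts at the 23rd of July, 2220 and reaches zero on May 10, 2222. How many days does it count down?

656

Jul 23, 2220 → Jul 23, 2221: 365 days.
Jul 23, 2221 → Aug 23, 2221: 31 days (July has 31).
Aug 23, 2221 → Sep 23, 2221: 31 days (August has 31).
Sep 23, 2221 → Oct 23, 2221: 30 days (September has 30).
Oct 23, 2221 → Nov 23, 2221: 31 days (October has 31).
Nov 23, 2221 → Dec 23, 2221: 30 days (November has 30).
Dec 23, 2221 → Jan 23, 2222: 31 days (December has 31).
Jan 23, 2222 → Feb 23, 2222: 31 days (January has 31).
Feb 23, 2222 → Mar 23, 2222: 28 days (February has 28).
Mar 23, 2222 → Apr 23, 2222: 31 days (March has 31).
Apr 23, 2222 → May 10, 2222: 17 days.
Total: 656 days.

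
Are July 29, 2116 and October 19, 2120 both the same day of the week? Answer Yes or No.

From Jul 29, 2116 to Oct 19, 2120 is 1543 days.
1543 mod 7 = 3, so they are different weekdays.
(Jul 29, 2116 is a Wednesday; Oct 19, 2120 is a Saturday.)

No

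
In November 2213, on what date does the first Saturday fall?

November 6, 2213

November 1, 2213 is a Monday.
The first Saturday is therefore November 6 (5 days later).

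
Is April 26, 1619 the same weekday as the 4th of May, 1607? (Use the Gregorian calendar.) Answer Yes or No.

Yes

From May 4, 1607 to Apr 26, 1619 is 4375 days.
4375 mod 7 = 0, so they are the same weekday.
(May 4, 1607 is a Friday; Apr 26, 1619 is a Friday.)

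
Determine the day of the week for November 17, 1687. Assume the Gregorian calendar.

Doomsday rule: the anchor day for the 1600s is Tuesday. For year 87: 87÷12 = 7 r 3, and 3÷4 = 0, so 7+3+0 = 10.
Tuesday + 10 ≡ Friday — that's 1687's doomsday.
In November the doomsday date is Nov 7.
Nov 17 is 10 days after Nov 7; 10 mod 7 = 3, so Friday + 3 = Monday.

Monday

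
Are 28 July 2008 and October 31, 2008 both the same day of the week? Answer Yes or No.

From Jul 28, 2008 to Oct 31, 2008 is 95 days.
95 mod 7 = 4, so they are different weekdays.
(Jul 28, 2008 is a Monday; Oct 31, 2008 is a Friday.)

No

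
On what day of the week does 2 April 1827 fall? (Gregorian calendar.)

Doomsday rule: the anchor day for the 1800s is Friday. For year 27: 27÷12 = 2 r 3, and 3÷4 = 0, so 2+3+0 = 5.
Friday + 5 ≡ Wednesday — that's 1827's doomsday.
In April the doomsday date is Apr 4.
Apr 2 is 2 days before Apr 4; 2 mod 7 = 2, so Wednesday − 2 = Monday.

Monday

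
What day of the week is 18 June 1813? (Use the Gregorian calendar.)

Friday

Doomsday rule: the anchor day for the 1800s is Friday. For year 13: 13÷12 = 1 r 1, and 1÷4 = 0, so 1+1+0 = 2.
Friday + 2 ≡ Sunday — that's 1813's doomsday.
In June the doomsday date is Jun 6.
Jun 18 is 12 days after Jun 6; 12 mod 7 = 5, so Sunday + 5 = Friday.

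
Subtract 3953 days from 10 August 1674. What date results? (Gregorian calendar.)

−365 (one year) → Aug 10, 1673 (3588 left).
−365 (one year) → Aug 10, 1672 (3223 left).
−366 (one year; includes Feb 29, 1672) → Aug 10, 1671 (2857 left).
−365 (one year) → Aug 10, 1670 (2492 left).
−365 (one year) → Aug 10, 1669 (2127 left).
−365 (one year) → Aug 10, 1668 (1762 left).
−366 (one year; includes Feb 29, 1668) → Aug 10, 1667 (1396 left).
−365 (one year) → Aug 10, 1666 (1031 left).
−365 (one year) → Aug 10, 1665 (666 left).
−365 (one year) → Aug 10, 1664 (301 left).
−10 → Jul 31, 1664 (end of Jul, 31 days; 291 left).
−31 → Jun 30, 1664 (end of Jun, 30 days; 260 left).
−30 → May 31, 1664 (end of May, 31 days; 230 left).
−31 → Apr 30, 1664 (end of Apr, 30 days; 199 left).
−30 → Mar 31, 1664 (end of Mar, 31 days; 169 left).
−31 → Feb 29, 1664 (end of Feb, 29 days; 138 left).
−29 → Jan 31, 1664 (end of Jan, 31 days; 109 left).
−31 → Dec 31, 1663 (end of Dec, 31 days; 78 left).
−31 → Nov 30, 1663 (end of Nov, 30 days; 47 left).
−30 → Oct 31, 1663 (end of Oct, 31 days; 17 left).
−17 → Oct 14, 1663.

October 14, 1663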